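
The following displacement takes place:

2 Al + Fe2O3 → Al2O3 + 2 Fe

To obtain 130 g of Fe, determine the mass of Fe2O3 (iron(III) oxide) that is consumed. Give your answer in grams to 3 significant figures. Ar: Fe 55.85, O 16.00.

186 g

M(Fe) = 55.85 g/mol.
M(Fe2O3) = 2(55.85) + 3(16.00) = 159.70 g/mol.
n(Fe) = 130.0 g / 55.85 g/mol = 2.328 mol.
From the equation the Fe:Fe2O3 mole ratio is 2:1, so n(Fe2O3) = 2.328 × 1/2 = 1.164 mol.
Mass of Fe2O3 = 1.164 mol × 159.70 g/mol = 185.9 g.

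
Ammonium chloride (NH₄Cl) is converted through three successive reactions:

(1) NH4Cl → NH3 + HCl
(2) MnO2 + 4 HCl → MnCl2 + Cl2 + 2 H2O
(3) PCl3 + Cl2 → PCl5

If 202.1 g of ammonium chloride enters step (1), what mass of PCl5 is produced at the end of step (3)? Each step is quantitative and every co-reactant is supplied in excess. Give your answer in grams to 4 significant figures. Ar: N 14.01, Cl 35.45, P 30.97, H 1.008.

196.7 g

M(NH4Cl) = 14.01 + 4(1.008) + 35.45 = 53.492 g/mol.
M(PCl5) = 30.97 + 5(35.45) = 208.22 g/mol.
n(NH4Cl) = 202.1 / 53.492 = 3.7781 mol.
Reaction (1): NH4Cl→HCl ratio 1:1 ⇒ n(HCl) = 3.7781 mol.
Reaction (2): HCl→Cl2 ratio 4:1 ⇒ n(Cl2) = 0.94453 mol.
Reaction (3): Cl2→PCl5 ratio 1:1 ⇒ n(PCl5) = 0.94453 mol.
Mass of PCl5 = 0.94453 × 208.22 = 196.67 g.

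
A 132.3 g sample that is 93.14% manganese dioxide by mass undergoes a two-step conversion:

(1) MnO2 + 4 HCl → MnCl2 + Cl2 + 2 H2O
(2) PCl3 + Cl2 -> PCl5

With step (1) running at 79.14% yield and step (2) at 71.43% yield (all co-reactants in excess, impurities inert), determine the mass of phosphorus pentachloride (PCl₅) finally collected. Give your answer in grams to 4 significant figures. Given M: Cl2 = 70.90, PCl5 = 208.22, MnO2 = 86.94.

Pure MnO2 = 132.3 × 0.9314 = 123.22 g.
n(MnO2) = 123.22 / 86.94 = 1.4173 mol.
Step 1 (MnO2:Cl2 = 1:1): theoretical n(Cl2) = 1.4173 mol; at 79.14% yield, n(Cl2) = 1.1217 mol.
Step 2 (Cl2:PCl5 = 1:1): theoretical n(PCl5) = 1.1217 mol, so theoretical mass = 1.1217 × 208.22 = 233.56 g.
At 71.43% yield, actual mass of PCl5 = 233.56 × 0.7143 = 166.83 g.

166.8 g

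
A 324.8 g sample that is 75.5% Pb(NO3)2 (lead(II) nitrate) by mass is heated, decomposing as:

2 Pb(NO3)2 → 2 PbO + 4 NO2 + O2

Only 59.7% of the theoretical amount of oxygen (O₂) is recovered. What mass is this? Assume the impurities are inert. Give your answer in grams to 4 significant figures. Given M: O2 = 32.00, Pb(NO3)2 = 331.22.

Pure Pb(NO3)2 available = 324.8 g × 0.755 = 245.22 g.
n(Pb(NO3)2) = 245.22 g / 331.22 g/mol = 0.74037 mol.
From the equation the Pb(NO3)2:O2 mole ratio is 2:1, so n(O2) = 0.74037 × 1/2 = 0.37018 mol.
Mass of O2 = 0.37018 mol × 32.00 g/mol = 11.846 g.
Actual mass collected = 11.846 g × 0.597 = 7.0720 g.

7.072 g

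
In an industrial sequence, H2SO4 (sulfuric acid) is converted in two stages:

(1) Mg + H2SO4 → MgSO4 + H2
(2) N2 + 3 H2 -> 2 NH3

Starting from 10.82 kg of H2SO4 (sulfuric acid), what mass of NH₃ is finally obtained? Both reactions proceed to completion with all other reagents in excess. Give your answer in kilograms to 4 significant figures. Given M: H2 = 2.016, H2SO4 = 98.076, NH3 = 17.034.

10.82 kg = 10820 g.
n(H2SO4) = 10820 / 98.076 = 110.32 mol.
Step 1 gives a 1:1 ratio of H2SO4 to H2, so n(H2) = 110.32 mol.
In step 2 the H2:NH3 ratio is 3:2, so n(NH3) = 73.548 mol.
Mass of NH3 = 73.548 × 17.034 = 1252.8 g = 1.253 kg.

1.253 kg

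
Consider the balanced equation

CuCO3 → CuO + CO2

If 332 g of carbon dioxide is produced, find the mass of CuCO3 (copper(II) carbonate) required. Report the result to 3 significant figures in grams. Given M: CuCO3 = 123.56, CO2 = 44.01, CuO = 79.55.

n(CO2) = 332.0 g / 44.01 g/mol = 7.544 mol.
From the equation the CO2:CuCO3 mole ratio is 1:1, so n(CuCO3) = 7.544 × 1/1 = 7.544 mol.
Mass of CuCO3 = 7.544 mol × 123.56 g/mol = 932.1 g.

932 g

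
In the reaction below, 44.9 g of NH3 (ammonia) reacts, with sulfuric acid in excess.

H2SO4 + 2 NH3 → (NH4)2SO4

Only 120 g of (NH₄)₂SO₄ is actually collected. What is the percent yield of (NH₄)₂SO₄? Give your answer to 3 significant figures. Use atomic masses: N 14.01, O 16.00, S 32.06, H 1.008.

68.9 %

M(NH3) = 14.01 + 3(1.008) = 17.034 g/mol.
M((NH4)2SO4) = 2(14.01) + 8(1.008) + 32.06 + 4(16.00) = 132.144 g/mol.
n(NH3) = 44.90 g / 17.034 g/mol = 2.636 mol.
From the equation the NH3:(NH4)2SO4 mole ratio is 2:1, so n((NH4)2SO4) = 2.636 × 1/2 = 1.318 mol.
Mass of (NH4)2SO4 = 1.318 mol × 132.144 g/mol = 174.2 g.
This is the theoretical yield. Percent yield = 120 g / 174.2 g × 100% = 68.90%.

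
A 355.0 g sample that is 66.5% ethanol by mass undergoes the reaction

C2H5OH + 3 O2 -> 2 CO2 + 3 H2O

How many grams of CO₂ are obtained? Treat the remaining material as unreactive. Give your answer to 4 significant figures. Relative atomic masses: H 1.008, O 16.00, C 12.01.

451.1 g

Mass of pure C2H5OH = 355.0 g × 0.665 = 236.07 g.
M(C2H5OH) = 2(12.01) + 6(1.008) + 16.00 = 46.068 g/mol.
M(CO2) = 12.01 + 2(16.00) = 44.01 g/mol.
n(C2H5OH) = 236.07 g / 46.068 g/mol = 5.1245 mol.
From the equation the C2H5OH:CO2 mole ratio is 1:2, so n(CO2) = 5.1245 × 2/1 = 10.249 mol.
Mass of CO2 = 10.249 mol × 44.01 g/mol = 451.06 g.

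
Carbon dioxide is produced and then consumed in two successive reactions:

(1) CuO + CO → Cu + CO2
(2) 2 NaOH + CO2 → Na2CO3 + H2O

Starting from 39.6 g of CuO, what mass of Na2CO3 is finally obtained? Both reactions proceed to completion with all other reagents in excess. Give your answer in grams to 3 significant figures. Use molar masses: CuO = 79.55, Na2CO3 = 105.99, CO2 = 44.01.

52.8 g

n(CuO) = 39.60 / 79.55 = 0.4978 mol.
Step 1 gives a 1:1 ratio of CuO to CO2, so n(CO2) = 0.4978 mol.
In step 2 the CO2:Na2CO3 ratio is 1:1, so n(Na2CO3) = 0.4978 mol.
Mass of Na2CO3 = 0.4978 × 105.99 = 52.76 g.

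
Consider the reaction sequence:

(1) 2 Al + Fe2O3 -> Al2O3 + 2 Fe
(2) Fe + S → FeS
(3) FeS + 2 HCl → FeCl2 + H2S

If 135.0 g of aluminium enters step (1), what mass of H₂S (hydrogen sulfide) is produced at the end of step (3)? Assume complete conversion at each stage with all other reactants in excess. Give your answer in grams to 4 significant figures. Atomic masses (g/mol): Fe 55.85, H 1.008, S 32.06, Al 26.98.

M(Al) = 26.98 g/mol.
M(H2S) = 2(1.008) + 32.06 = 34.076 g/mol.
n(Al) = 135.0 / 26.98 = 5.0037 mol.
Reaction (1): Al→Fe ratio 2:2 ⇒ n(Fe) = 5.0037 mol.
Reaction (2): Fe→FeS ratio 1:1 ⇒ n(FeS) = 5.0037 mol.
Reaction (3): FeS→H2S ratio 1:1 ⇒ n(H2S) = 5.0037 mol.
Mass of H2S = 5.0037 × 34.076 = 170.51 g.

170.5 g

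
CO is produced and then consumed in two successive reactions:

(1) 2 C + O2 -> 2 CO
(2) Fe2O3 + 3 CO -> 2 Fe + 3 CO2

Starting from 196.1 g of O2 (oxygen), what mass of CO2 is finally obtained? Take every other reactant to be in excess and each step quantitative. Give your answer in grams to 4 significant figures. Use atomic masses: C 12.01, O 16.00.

539.4 g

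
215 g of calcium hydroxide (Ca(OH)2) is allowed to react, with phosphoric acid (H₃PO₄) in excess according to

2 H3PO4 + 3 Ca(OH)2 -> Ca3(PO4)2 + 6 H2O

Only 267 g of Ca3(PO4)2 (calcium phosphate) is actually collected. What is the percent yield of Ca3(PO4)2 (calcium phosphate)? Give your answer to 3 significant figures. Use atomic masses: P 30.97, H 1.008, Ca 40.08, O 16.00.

89.0 %

M(Ca(OH)2) = 40.08 + 2(16.00) + 2(1.008) = 74.096 g/mol.
M(Ca3(PO4)2) = 3(40.08) + 2(30.97) + 8(16.00) = 310.18 g/mol.
n(Ca(OH)2) = 215.0 g / 74.096 g/mol = 2.902 mol.
From the equation the Ca(OH)2:Ca3(PO4)2 mole ratio is 3:1, so n(Ca3(PO4)2) = 2.902 × 1/3 = 0.9672 mol.
Mass of Ca3(PO4)2 = 0.9672 mol × 310.18 g/mol = 300.0 g.
This is the theoretical yield. Percent yield = 267 g / 300.0 g × 100% = 89.00%.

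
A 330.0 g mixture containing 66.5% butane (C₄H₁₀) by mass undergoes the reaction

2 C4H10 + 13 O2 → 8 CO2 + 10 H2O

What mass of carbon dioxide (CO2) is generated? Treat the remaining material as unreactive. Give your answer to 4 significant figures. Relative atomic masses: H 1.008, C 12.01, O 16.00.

664.7 g

Mass of pure C4H10 = 330.0 g × 0.665 = 219.45 g.
M(C4H10) = 4(12.01) + 10(1.008) = 58.12 g/mol.
M(CO2) = 12.01 + 2(16.00) = 44.01 g/mol.
n(C4H10) = 219.45 g / 58.12 g/mol = 3.7758 mol.
From the equation the C4H10:CO2 mole ratio is 2:8, so n(CO2) = 3.7758 × 8/2 = 15.103 mol.
Mass of CO2 = 15.103 mol × 44.01 g/mol = 664.69 g.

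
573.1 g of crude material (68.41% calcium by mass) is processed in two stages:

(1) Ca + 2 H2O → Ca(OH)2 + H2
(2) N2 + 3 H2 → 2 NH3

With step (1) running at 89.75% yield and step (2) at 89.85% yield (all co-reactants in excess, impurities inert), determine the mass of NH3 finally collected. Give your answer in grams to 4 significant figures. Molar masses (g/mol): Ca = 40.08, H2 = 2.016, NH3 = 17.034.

89.58 g

Pure Ca = 573.1 × 0.6841 = 392.06 g.
n(Ca) = 392.06 / 40.08 = 9.7819 mol.
Step 1 (Ca:H2 = 1:1): theoretical n(H2) = 9.7819 mol; at 89.75% yield, n(H2) = 8.7792 mol.
Step 2 (H2:NH3 = 3:2): theoretical n(NH3) = 5.8528 mol, so theoretical mass = 5.8528 × 17.034 = 99.697 g.
At 89.85% yield, actual mass of NH3 = 99.697 × 0.8985 = 89.578 g.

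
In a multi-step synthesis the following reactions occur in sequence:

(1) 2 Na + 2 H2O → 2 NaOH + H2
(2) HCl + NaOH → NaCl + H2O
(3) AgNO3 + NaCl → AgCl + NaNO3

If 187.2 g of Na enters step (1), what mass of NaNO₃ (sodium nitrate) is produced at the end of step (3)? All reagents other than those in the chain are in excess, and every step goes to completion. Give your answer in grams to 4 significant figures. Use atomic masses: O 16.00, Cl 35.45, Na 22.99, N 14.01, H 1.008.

692.1 g

M(Na) = 22.99 g/mol.
M(NaNO3) = 22.99 + 14.01 + 3(16.00) = 85.00 g/mol.
n(Na) = 187.2 / 22.99 = 8.1427 mol.
Reaction (1): Na→NaOH ratio 2:2 ⇒ n(NaOH) = 8.1427 mol.
Reaction (2): NaOH→NaCl ratio 1:1 ⇒ n(NaCl) = 8.1427 mol.
Reaction (3): NaCl→NaNO3 ratio 1:1 ⇒ n(NaNO3) = 8.1427 mol.
Mass of NaNO3 = 8.1427 × 85.00 = 692.13 g.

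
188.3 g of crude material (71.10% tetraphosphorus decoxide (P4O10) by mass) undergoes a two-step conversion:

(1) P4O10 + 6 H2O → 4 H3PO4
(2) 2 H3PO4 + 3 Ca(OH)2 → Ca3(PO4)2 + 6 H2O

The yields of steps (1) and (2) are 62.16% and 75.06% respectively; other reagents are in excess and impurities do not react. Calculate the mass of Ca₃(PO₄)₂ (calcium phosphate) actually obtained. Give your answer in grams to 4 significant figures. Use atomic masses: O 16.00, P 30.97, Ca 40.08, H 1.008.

136.5 g

Pure P4O10 = 188.3 × 0.7110 = 133.88 g.
M(P4O10) = 4(30.97) + 10(16.00) = 283.88 g/mol.
M(Ca3(PO4)2) = 3(40.08) + 2(30.97) + 8(16.00) = 310.18 g/mol.
n(P4O10) = 133.88 / 283.88 = 0.47161 mol.
Step 1 (P4O10:H3PO4 = 1:4): theoretical n(H3PO4) = 1.8864 mol; at 62.16% yield, n(H3PO4) = 1.1726 mol.
Step 2 (H3PO4:Ca3(PO4)2 = 2:1): theoretical n(Ca3(PO4)2) = 0.58631 mol, so theoretical mass = 0.58631 × 310.18 = 181.86 g.
At 75.06% yield, actual mass of Ca3(PO4)2 = 181.86 × 0.7506 = 136.50 g.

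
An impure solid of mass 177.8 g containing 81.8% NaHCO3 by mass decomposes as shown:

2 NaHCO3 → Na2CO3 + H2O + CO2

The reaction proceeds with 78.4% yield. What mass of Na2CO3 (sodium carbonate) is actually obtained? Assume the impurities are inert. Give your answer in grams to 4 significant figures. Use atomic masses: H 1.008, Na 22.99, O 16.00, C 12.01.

71.93 g

Pure NaHCO3 available = 177.8 g × 0.818 = 145.44 g.
M(NaHCO3) = 22.99 + 1.008 + 12.01 + 3(16.00) = 84.008 g/mol.
M(Na2CO3) = 2(22.99) + 12.01 + 3(16.00) = 105.99 g/mol.
n(NaHCO3) = 145.44 g / 84.008 g/mol = 1.7313 mol.
From the equation the NaHCO3:Na2CO3 mole ratio is 2:1, so n(Na2CO3) = 1.7313 × 1/2 = 0.86563 mol.
Mass of Na2CO3 = 0.86563 mol × 105.99 g/mol = 91.749 g.
Actual mass collected = 91.749 g × 0.784 = 71.931 g.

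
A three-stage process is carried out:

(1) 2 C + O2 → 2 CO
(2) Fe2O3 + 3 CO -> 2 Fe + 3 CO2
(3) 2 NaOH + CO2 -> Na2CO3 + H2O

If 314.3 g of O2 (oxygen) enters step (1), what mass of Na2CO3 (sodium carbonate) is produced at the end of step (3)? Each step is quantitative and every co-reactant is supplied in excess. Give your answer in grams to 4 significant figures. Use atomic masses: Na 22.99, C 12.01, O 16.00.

2082 g

M(O2) = 2(16.00) = 32.00 g/mol.
M(Na2CO3) = 2(22.99) + 12.01 + 3(16.00) = 105.99 g/mol.
n(O2) = 314.3 / 32.00 = 9.8219 mol.
Reaction (1): O2→CO ratio 1:2 ⇒ n(CO) = 19.644 mol.
Reaction (2): CO→CO2 ratio 3:3 ⇒ n(CO2) = 19.644 mol.
Reaction (3): CO2→Na2CO3 ratio 1:1 ⇒ n(Na2CO3) = 19.644 mol.
Mass of Na2CO3 = 19.644 × 105.99 = 2082.0 g.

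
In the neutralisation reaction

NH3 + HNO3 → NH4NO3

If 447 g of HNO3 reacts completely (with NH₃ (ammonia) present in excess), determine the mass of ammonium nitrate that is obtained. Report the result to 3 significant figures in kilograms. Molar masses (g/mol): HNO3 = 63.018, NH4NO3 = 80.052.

0.568 kg

n(HNO3) = 447.0 g / 63.018 g/mol = 7.093 mol.
From the equation the HNO3:NH4NO3 mole ratio is 1:1, so n(NH4NO3) = 7.093 × 1/1 = 7.093 mol.
Mass of NH4NO3 = 7.093 mol × 80.052 g/mol = 567.8 g.
Converting to kg: 567.8 g = 0.568 kg.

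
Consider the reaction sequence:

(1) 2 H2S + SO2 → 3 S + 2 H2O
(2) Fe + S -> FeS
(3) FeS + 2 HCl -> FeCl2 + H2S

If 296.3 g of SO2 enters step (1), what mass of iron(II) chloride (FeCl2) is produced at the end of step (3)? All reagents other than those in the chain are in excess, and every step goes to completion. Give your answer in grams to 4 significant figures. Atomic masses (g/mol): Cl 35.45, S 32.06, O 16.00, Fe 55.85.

1759 g

M(SO2) = 32.06 + 2(16.00) = 64.06 g/mol.
M(FeCl2) = 55.85 + 2(35.45) = 126.75 g/mol.
n(SO2) = 296.3 / 64.06 = 4.6254 mol.
Reaction (1): SO2→S ratio 1:3 ⇒ n(S) = 13.876 mol.
Reaction (2): S→FeS ratio 1:1 ⇒ n(FeS) = 13.876 mol.
Reaction (3): FeS→FeCl2 ratio 1:1 ⇒ n(FeCl2) = 13.876 mol.
Mass of FeCl2 = 13.876 × 126.75 = 1758.8 g.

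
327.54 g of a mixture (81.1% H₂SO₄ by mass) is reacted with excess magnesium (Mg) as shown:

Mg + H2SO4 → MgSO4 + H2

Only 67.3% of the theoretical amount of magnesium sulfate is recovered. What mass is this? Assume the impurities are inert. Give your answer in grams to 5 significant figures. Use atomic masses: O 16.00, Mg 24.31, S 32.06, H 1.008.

Pure H2SO4 available = 327.54 g × 0.811 = 265.635 g.
M(H2SO4) = 2(1.008) + 32.06 + 4(16.00) = 98.076 g/mol.
M(MgSO4) = 24.31 + 32.06 + 4(16.00) = 120.37 g/mol.
n(H2SO4) = 265.635 g / 98.076 g/mol = 2.70846 mol.
From the equation the H2SO4:MgSO4 mole ratio is 1:1, so n(MgSO4) = 2.70846 × 1/1 = 2.70846 mol.
Mass of MgSO4 = 2.70846 mol × 120.37 g/mol = 326.017 g.
Actual mass collected = 326.017 g × 0.673 = 219.410 g.

219.41 g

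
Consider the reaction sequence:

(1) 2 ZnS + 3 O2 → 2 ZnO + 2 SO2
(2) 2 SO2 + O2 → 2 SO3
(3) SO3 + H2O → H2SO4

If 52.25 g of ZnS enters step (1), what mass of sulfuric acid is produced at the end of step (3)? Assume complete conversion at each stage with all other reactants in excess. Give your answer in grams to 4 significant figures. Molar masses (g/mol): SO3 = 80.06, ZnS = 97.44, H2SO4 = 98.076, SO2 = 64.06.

52.59 g

n(ZnS) = 52.25 / 97.44 = 0.53623 mol.
Reaction (1): ZnS→SO2 ratio 2:2 ⇒ n(SO2) = 0.53623 mol.
Reaction (2): SO2→SO3 ratio 2:2 ⇒ n(SO3) = 0.53623 mol.
Reaction (3): SO3→H2SO4 ratio 1:1 ⇒ n(H2SO4) = 0.53623 mol.
Mass of H2SO4 = 0.53623 × 98.076 = 52.591 g.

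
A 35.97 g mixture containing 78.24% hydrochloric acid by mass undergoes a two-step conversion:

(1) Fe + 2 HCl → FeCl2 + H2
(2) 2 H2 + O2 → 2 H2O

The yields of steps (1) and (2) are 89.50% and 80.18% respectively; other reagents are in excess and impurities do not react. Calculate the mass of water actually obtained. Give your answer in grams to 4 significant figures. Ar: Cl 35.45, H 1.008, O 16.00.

4.990 g

Pure HCl = 35.97 × 0.7824 = 28.143 g.
M(HCl) = 1.008 + 35.45 = 36.458 g/mol.
M(H2O) = 2(1.008) + 16.00 = 18.016 g/mol.
n(HCl) = 28.143 / 36.458 = 0.77193 mol.
Step 1 (HCl:H2 = 2:1): theoretical n(H2) = 0.38596 mol; at 89.50% yield, n(H2) = 0.34544 mol.
Step 2 (H2:H2O = 2:2): theoretical n(H2O) = 0.34544 mol, so theoretical mass = 0.34544 × 18.016 = 6.2234 g.
At 80.18% yield, actual mass of H2O = 6.2234 × 0.8018 = 4.9899 g.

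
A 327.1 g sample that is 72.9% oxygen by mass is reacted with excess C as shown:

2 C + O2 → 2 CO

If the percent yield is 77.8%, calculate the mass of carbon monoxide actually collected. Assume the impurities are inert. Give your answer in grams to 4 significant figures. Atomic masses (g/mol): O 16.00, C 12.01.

324.8 g

Pure O2 available = 327.1 g × 0.729 = 238.46 g.
M(O2) = 2(16.00) = 32.00 g/mol.
M(CO) = 12.01 + 16.00 = 28.01 g/mol.
n(O2) = 238.46 g / 32.00 g/mol = 7.4517 mol.
From the equation the O2:CO mole ratio is 1:2, so n(CO) = 7.4517 × 2/1 = 14.903 mol.
Mass of CO = 14.903 mol × 28.01 g/mol = 417.45 g.
Actual mass collected = 417.45 g × 0.778 = 324.77 g.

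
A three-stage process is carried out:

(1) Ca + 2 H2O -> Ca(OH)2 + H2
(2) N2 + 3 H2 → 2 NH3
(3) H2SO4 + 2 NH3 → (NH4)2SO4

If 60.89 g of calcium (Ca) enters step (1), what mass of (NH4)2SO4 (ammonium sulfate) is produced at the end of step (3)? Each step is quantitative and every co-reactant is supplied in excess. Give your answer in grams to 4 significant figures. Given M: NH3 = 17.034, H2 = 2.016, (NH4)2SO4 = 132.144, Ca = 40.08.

66.92 g

n(Ca) = 60.89 / 40.08 = 1.5192 mol.
Reaction (1): Ca→H2 ratio 1:1 ⇒ n(H2) = 1.5192 mol.
Reaction (2): H2→NH3 ratio 3:2 ⇒ n(NH3) = 1.0128 mol.
Reaction (3): NH3→(NH4)2SO4 ratio 2:1 ⇒ n((NH4)2SO4) = 0.50640 mol.
Mass of (NH4)2SO4 = 0.50640 × 132.144 = 66.918 g.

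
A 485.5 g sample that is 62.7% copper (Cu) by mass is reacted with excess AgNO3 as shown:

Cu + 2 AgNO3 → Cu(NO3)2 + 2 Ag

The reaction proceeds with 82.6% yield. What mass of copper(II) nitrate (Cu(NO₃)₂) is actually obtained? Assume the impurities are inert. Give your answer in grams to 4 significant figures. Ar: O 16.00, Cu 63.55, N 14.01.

742.1 g

Pure Cu available = 485.5 g × 0.627 = 304.41 g.
M(Cu) = 63.55 g/mol.
M(Cu(NO3)2) = 63.55 + 2(14.01) + 6(16.00) = 187.57 g/mol.
n(Cu) = 304.41 g / 63.55 g/mol = 4.7901 mol.
From the equation the Cu:Cu(NO3)2 mole ratio is 1:1, so n(Cu(NO3)2) = 4.7901 × 1/1 = 4.7901 mol.
Mass of Cu(NO3)2 = 4.7901 mol × 187.57 g/mol = 898.47 g.
Actual mass collected = 898.47 g × 0.826 = 742.14 g.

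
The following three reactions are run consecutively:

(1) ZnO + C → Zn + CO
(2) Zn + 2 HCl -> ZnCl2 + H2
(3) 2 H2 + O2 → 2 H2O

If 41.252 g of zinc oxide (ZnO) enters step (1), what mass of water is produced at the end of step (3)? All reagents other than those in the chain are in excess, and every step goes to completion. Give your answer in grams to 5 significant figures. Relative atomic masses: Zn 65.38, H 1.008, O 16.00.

M(ZnO) = 65.38 + 16.00 = 81.38 g/mol.
M(H2O) = 2(1.008) + 16.00 = 18.016 g/mol.
n(ZnO) = 41.252 / 81.38 = 0.506906 mol.
Reaction (1): ZnO→Zn ratio 1:1 ⇒ n(Zn) = 0.506906 mol.
Reaction (2): Zn→H2 ratio 1:1 ⇒ n(H2) = 0.506906 mol.
Reaction (3): H2→H2O ratio 2:2 ⇒ n(H2O) = 0.506906 mol.
Mass of H2O = 0.506906 × 18.016 = 9.13242 g.

9.1324 g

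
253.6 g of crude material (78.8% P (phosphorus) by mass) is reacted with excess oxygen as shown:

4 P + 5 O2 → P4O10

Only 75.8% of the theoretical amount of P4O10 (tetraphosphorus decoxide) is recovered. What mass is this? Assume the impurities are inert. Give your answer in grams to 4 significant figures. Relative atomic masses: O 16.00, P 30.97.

Pure P available = 253.6 g × 0.788 = 199.84 g.
M(P) = 30.97 g/mol.
M(P4O10) = 4(30.97) + 10(16.00) = 283.88 g/mol.
n(P) = 199.84 g / 30.97 g/mol = 6.4526 mol.
From the equation the P:P4O10 mole ratio is 4:1, so n(P4O10) = 6.4526 × 1/4 = 1.6131 mol.
Mass of P4O10 = 1.6131 mol × 283.88 g/mol = 457.94 g.
Actual mass collected = 457.94 g × 0.758 = 347.12 g.

347.1 g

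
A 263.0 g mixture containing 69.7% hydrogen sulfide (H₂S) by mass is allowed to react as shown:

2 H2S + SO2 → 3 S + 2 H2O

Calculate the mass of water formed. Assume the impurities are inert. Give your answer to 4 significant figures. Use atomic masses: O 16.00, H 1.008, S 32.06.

96.92 g

Mass of pure H2S = 263.0 g × 0.697 = 183.31 g.
M(H2S) = 2(1.008) + 32.06 = 34.076 g/mol.
M(H2O) = 2(1.008) + 16.00 = 18.016 g/mol.
n(H2S) = 183.31 g / 34.076 g/mol = 5.3795 mol.
From the equation the H2S:H2O mole ratio is 2:2, so n(H2O) = 5.3795 × 2/2 = 5.3795 mol.
Mass of H2O = 5.3795 mol × 18.016 g/mol = 96.917 g.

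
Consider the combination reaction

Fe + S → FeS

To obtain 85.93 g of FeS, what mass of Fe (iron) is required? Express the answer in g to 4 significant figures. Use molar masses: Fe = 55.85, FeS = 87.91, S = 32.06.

n(FeS) = 85.930 g / 87.91 g/mol = 0.97748 mol.
From the equation the FeS:Fe mole ratio is 1:1, so n(Fe) = 0.97748 × 1/1 = 0.97748 mol.
Mass of Fe = 0.97748 mol × 55.85 g/mol = 54.592 g.

54.59 g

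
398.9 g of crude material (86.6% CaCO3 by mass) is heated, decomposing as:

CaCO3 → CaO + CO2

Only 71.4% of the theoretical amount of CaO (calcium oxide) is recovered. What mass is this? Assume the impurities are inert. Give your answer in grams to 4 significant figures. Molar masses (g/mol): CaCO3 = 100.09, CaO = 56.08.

Pure CaCO3 available = 398.9 g × 0.866 = 345.45 g.
n(CaCO3) = 345.45 g / 100.09 g/mol = 3.4514 mol.
From the equation the CaCO3:CaO mole ratio is 1:1, so n(CaO) = 3.4514 × 1/1 = 3.4514 mol.
Mass of CaO = 3.4514 mol × 56.08 g/mol = 193.55 g.
Actual mass collected = 193.55 g × 0.714 = 138.20 g.

138.2 g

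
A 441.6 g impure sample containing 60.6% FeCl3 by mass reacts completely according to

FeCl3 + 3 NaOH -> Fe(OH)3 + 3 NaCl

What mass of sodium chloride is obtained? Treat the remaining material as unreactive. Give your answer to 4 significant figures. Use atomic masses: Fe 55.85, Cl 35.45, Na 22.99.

289.3 g

Mass of pure FeCl3 = 441.6 g × 0.606 = 267.61 g.
M(FeCl3) = 55.85 + 3(35.45) = 162.20 g/mol.
M(NaCl) = 22.99 + 35.45 = 58.44 g/mol.
n(FeCl3) = 267.61 g / 162.20 g/mol = 1.6499 mol.
From the equation the FeCl3:NaCl mole ratio is 1:3, so n(NaCl) = 1.6499 × 3/1 = 4.9496 mol.
Mass of NaCl = 4.9496 mol × 58.44 g/mol = 289.26 g.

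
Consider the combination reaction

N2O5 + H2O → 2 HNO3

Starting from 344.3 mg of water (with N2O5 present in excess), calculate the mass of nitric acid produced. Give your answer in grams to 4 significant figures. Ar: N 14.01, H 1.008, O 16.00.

2.409 g

M(H2O) = 2(1.008) + 16.00 = 18.016 g/mol.
M(HNO3) = 1.008 + 14.01 + 3(16.00) = 63.018 g/mol.
Convert: 344.3 mg = 0.34430 g.
n(H2O) = 0.34430 g / 18.016 g/mol = 0.019111 mol.
From the equation the H2O:HNO3 mole ratio is 1:2, so n(HNO3) = 0.019111 × 2/1 = 0.038222 mol.
Mass of HNO3 = 0.038222 mol × 63.018 g/mol = 2.4086 g.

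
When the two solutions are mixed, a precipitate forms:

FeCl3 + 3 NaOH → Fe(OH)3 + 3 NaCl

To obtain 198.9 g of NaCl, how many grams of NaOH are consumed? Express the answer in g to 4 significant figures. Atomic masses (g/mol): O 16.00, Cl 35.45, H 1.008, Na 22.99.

M(NaCl) = 22.99 + 35.45 = 58.44 g/mol.
M(NaOH) = 22.99 + 16.00 + 1.008 = 39.998 g/mol.
n(NaCl) = 198.90 g / 58.44 g/mol = 3.4035 mol.
From the equation the NaCl:NaOH mole ratio is 3:3, so n(NaOH) = 3.4035 × 3/3 = 3.4035 mol.
Mass of NaOH = 3.4035 mol × 39.998 g/mol = 136.13 g.

136.1 g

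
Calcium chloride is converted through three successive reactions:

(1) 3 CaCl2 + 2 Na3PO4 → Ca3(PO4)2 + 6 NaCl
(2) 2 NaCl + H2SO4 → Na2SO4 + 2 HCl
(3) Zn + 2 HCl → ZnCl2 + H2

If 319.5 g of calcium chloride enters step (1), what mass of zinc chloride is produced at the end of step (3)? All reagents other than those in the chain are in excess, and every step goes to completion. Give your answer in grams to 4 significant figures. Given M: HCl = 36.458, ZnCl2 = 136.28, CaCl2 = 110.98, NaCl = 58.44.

392.3 g

n(CaCl2) = 319.5 / 110.98 = 2.8789 mol.
Reaction (1): CaCl2→NaCl ratio 3:6 ⇒ n(NaCl) = 5.7578 mol.
Reaction (2): NaCl→HCl ratio 2:2 ⇒ n(HCl) = 5.7578 mol.
Reaction (3): HCl→ZnCl2 ratio 2:1 ⇒ n(ZnCl2) = 2.8789 mol.
Mass of ZnCl2 = 2.8789 × 136.28 = 392.34 g.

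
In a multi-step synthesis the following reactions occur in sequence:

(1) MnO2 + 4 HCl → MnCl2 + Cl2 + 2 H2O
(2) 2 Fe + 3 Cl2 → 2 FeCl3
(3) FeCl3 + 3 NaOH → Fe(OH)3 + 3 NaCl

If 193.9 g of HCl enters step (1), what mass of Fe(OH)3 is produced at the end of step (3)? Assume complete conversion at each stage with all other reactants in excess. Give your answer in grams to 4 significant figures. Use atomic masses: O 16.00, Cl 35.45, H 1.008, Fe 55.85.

M(HCl) = 1.008 + 35.45 = 36.458 g/mol.
M(Fe(OH)3) = 55.85 + 3(16.00) + 3(1.008) = 106.874 g/mol.
n(HCl) = 193.9 / 36.458 = 5.3184 mol.
Reaction (1): HCl→Cl2 ratio 4:1 ⇒ n(Cl2) = 1.3296 mol.
Reaction (2): Cl2→FeCl3 ratio 3:2 ⇒ n(FeCl3) = 0.88641 mol.
Reaction (3): FeCl3→Fe(OH)3 ratio 1:1 ⇒ n(Fe(OH)3) = 0.88641 mol.
Mass of Fe(OH)3 = 0.88641 × 106.874 = 94.734 g.

94.73 g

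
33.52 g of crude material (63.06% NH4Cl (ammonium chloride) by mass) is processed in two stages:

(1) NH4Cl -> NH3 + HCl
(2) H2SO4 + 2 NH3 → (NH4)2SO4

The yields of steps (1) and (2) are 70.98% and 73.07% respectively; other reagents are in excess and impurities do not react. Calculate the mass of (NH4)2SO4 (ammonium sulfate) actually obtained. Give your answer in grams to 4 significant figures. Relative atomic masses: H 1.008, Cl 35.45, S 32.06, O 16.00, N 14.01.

Pure NH4Cl = 33.52 × 0.6306 = 21.138 g.
M(NH4Cl) = 14.01 + 4(1.008) + 35.45 = 53.492 g/mol.
M((NH4)2SO4) = 2(14.01) + 8(1.008) + 32.06 + 4(16.00) = 132.144 g/mol.
n(NH4Cl) = 21.138 / 53.492 = 0.39516 mol.
Step 1 (NH4Cl:NH3 = 1:1): theoretical n(NH3) = 0.39516 mol; at 70.98% yield, n(NH3) = 0.28048 mol.
Step 2 (NH3:(NH4)2SO4 = 2:1): theoretical n((NH4)2SO4) = 0.14024 mol, so theoretical mass = 0.14024 × 132.144 = 18.532 g.
At 73.07% yield, actual mass of (NH4)2SO4 = 18.532 × 0.7307 = 13.541 g.

13.54 g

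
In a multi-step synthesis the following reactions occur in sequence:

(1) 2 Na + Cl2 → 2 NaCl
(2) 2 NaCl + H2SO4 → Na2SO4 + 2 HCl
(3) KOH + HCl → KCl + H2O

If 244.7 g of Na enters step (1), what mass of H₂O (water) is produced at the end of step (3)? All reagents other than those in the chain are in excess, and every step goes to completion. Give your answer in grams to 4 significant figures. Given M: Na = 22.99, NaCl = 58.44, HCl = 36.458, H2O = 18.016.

n(Na) = 244.7 / 22.99 = 10.644 mol.
Reaction (1): Na→NaCl ratio 2:2 ⇒ n(NaCl) = 10.644 mol.
Reaction (2): NaCl→HCl ratio 2:2 ⇒ n(HCl) = 10.644 mol.
Reaction (3): HCl→H2O ratio 1:1 ⇒ n(H2O) = 10.644 mol.
Mass of H2O = 10.644 × 18.016 = 191.76 g.

191.8 g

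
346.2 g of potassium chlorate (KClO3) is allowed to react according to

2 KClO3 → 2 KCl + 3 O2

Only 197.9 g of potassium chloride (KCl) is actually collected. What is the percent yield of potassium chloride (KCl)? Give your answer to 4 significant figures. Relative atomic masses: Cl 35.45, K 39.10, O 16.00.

93.97 %

M(KClO3) = 39.10 + 35.45 + 3(16.00) = 122.55 g/mol.
M(KCl) = 39.10 + 35.45 = 74.55 g/mol.
n(KClO3) = 346.20 g / 122.55 g/mol = 2.8250 mol.
From the equation the KClO3:KCl mole ratio is 2:2, so n(KCl) = 2.8250 × 2/2 = 2.8250 mol.
Mass of KCl = 2.8250 mol × 74.55 g/mol = 210.60 g.
This is the theoretical yield. Percent yield = 197.9 g / 210.60 g × 100% = 93.969%.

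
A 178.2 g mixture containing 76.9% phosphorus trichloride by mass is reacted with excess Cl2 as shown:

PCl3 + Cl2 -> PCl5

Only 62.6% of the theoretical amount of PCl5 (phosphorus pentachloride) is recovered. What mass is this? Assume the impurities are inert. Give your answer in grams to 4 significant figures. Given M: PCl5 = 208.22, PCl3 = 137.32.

Pure PCl3 available = 178.2 g × 0.769 = 137.04 g.
n(PCl3) = 137.04 g / 137.32 g/mol = 0.99793 mol.
From the equation the PCl3:PCl5 mole ratio is 1:1, so n(PCl5) = 0.99793 × 1/1 = 0.99793 mol.
Mass of PCl5 = 0.99793 mol × 208.22 g/mol = 207.79 g.
Actual mass collected = 207.79 g × 0.626 = 130.08 g.

130.1 g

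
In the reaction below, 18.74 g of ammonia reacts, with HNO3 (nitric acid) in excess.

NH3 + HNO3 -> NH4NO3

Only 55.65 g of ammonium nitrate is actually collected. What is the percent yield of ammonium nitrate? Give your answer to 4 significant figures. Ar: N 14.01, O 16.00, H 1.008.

M(NH3) = 14.01 + 3(1.008) = 17.034 g/mol.
M(NH4NO3) = 2(14.01) + 4(1.008) + 3(16.00) = 80.052 g/mol.
n(NH3) = 18.740 g / 17.034 g/mol = 1.1002 mol.
From the equation the NH3:NH4NO3 mole ratio is 1:1, so n(NH4NO3) = 1.1002 × 1/1 = 1.1002 mol.
Mass of NH4NO3 = 1.1002 mol × 80.052 g/mol = 88.069 g.
This is the theoretical yield. Percent yield = 55.65 g / 88.069 g × 100% = 63.189%.

63.19 %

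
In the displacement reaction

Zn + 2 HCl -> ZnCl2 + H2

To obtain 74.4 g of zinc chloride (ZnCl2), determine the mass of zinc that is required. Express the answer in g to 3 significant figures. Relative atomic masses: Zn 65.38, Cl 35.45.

35.7 g

M(ZnCl2) = 65.38 + 2(35.45) = 136.28 g/mol.
M(Zn) = 65.38 g/mol.
n(ZnCl2) = 74.40 g / 136.28 g/mol = 0.5459 mol.
From the equation the ZnCl2:Zn mole ratio is 1:1, so n(Zn) = 0.5459 × 1/1 = 0.5459 mol.
Mass of Zn = 0.5459 mol × 65.38 g/mol = 35.69 g.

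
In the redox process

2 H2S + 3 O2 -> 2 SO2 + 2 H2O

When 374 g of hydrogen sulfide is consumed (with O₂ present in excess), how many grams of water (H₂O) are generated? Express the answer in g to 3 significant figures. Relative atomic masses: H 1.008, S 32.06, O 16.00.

M(H2S) = 2(1.008) + 32.06 = 34.076 g/mol.
M(H2O) = 2(1.008) + 16.00 = 18.016 g/mol.
n(H2S) = 374.0 g / 34.076 g/mol = 10.98 mol.
From the equation the H2S:H2O mole ratio is 2:2, so n(H2O) = 10.98 × 2/2 = 10.98 mol.
Mass of H2O = 10.98 mol × 18.016 g/mol = 197.7 g.

198 g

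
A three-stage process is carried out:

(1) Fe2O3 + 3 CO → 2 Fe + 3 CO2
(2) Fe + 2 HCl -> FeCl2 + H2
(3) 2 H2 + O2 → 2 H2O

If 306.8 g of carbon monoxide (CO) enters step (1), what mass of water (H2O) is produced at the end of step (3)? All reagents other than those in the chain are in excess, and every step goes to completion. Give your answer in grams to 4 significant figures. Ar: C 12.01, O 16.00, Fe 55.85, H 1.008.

M(CO) = 12.01 + 16.00 = 28.01 g/mol.
M(H2O) = 2(1.008) + 16.00 = 18.016 g/mol.
n(CO) = 306.8 / 28.01 = 10.953 mol.
Reaction (1): CO→Fe ratio 3:2 ⇒ n(Fe) = 7.3022 mol.
Reaction (2): Fe→H2 ratio 1:1 ⇒ n(H2) = 7.3022 mol.
Reaction (3): H2→H2O ratio 2:2 ⇒ n(H2O) = 7.3022 mol.
Mass of H2O = 7.3022 × 18.016 = 131.56 g.

131.6 g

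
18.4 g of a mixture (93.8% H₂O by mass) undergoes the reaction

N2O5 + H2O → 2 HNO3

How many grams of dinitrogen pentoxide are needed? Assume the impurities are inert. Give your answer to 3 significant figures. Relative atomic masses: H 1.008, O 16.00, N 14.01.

103 g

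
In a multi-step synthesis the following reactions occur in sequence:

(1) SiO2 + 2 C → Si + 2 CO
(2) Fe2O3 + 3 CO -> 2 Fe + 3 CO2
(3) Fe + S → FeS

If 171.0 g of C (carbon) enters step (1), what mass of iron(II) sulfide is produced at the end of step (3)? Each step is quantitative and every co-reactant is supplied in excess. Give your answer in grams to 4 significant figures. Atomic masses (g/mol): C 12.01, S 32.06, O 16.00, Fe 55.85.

M(C) = 12.01 g/mol.
M(FeS) = 55.85 + 32.06 = 87.91 g/mol.
n(C) = 171.0 / 12.01 = 14.238 mol.
Reaction (1): C→CO ratio 2:2 ⇒ n(CO) = 14.238 mol.
Reaction (2): CO→Fe ratio 3:2 ⇒ n(Fe) = 9.4921 mol.
Reaction (3): Fe→FeS ratio 1:1 ⇒ n(FeS) = 9.4921 mol.
Mass of FeS = 9.4921 × 87.91 = 834.45 g.

834.4 g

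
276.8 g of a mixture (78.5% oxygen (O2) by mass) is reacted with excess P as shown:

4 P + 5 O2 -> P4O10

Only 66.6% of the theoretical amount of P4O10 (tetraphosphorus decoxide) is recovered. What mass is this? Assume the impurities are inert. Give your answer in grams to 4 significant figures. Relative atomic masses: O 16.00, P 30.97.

Pure O2 available = 276.8 g × 0.785 = 217.29 g.
M(O2) = 2(16.00) = 32.00 g/mol.
M(P4O10) = 4(30.97) + 10(16.00) = 283.88 g/mol.
n(O2) = 217.29 g / 32.00 g/mol = 6.7902 mol.
From the equation the O2:P4O10 mole ratio is 5:1, so n(P4O10) = 6.7902 × 1/5 = 1.3580 mol.
Mass of P4O10 = 1.3580 mol × 283.88 g/mol = 385.52 g.
Actual mass collected = 385.52 g × 0.666 = 256.76 g.

256.8 g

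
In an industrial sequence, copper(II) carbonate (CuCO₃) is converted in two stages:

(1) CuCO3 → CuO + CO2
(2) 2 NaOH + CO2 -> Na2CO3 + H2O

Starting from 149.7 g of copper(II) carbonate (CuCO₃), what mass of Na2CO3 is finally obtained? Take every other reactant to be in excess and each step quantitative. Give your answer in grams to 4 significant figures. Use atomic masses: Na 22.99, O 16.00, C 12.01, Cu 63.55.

M(CuCO3) = 63.55 + 12.01 + 3(16.00) = 123.56 g/mol.
M(Na2CO3) = 2(22.99) + 12.01 + 3(16.00) = 105.99 g/mol.
n(CuCO3) = 149.70 / 123.56 = 1.2116 mol.
Step 1 gives a 1:1 ratio of CuCO3 to CO2, so n(CO2) = 1.2116 mol.
In step 2 the CO2:Na2CO3 ratio is 1:1, so n(Na2CO3) = 1.2116 mol.
Mass of Na2CO3 = 1.2116 × 105.99 = 128.41 g.

128.4 g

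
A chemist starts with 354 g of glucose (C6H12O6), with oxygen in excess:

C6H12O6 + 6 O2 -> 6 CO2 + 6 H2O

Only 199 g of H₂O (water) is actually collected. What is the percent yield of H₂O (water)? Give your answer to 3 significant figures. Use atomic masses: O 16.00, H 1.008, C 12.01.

93.7 %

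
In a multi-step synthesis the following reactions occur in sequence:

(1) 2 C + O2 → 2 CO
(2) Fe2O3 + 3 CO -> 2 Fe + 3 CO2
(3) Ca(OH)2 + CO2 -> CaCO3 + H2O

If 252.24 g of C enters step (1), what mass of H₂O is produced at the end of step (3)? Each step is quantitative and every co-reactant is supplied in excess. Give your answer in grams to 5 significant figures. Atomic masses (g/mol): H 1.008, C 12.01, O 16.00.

378.38 g

M(C) = 12.01 g/mol.
M(H2O) = 2(1.008) + 16.00 = 18.016 g/mol.
n(C) = 252.24 / 12.01 = 21.0025 mol.
Reaction (1): C→CO ratio 2:2 ⇒ n(CO) = 21.0025 mol.
Reaction (2): CO→CO2 ratio 3:3 ⇒ n(CO2) = 21.0025 mol.
Reaction (3): CO2→H2O ratio 1:1 ⇒ n(H2O) = 21.0025 mol.
Mass of H2O = 21.0025 × 18.016 = 378.381 g.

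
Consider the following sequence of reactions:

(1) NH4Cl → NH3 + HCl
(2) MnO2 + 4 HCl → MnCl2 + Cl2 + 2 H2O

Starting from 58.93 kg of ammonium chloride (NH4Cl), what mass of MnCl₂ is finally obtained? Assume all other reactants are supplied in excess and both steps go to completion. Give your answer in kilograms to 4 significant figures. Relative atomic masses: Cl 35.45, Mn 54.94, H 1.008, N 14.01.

M(NH4Cl) = 14.01 + 4(1.008) + 35.45 = 53.492 g/mol.
M(MnCl2) = 54.94 + 2(35.45) = 125.84 g/mol.
58.93 kg = 58930 g.
n(NH4Cl) = 58930 / 53.492 = 1101.7 mol.
Step 1 gives a 1:1 ratio of NH4Cl to HCl, so n(HCl) = 1101.7 mol.
In step 2 the HCl:MnCl2 ratio is 4:1, so n(MnCl2) = 275.42 mol.
Mass of MnCl2 = 275.42 × 125.84 = 34658 g = 34.66 kg.

34.66 kg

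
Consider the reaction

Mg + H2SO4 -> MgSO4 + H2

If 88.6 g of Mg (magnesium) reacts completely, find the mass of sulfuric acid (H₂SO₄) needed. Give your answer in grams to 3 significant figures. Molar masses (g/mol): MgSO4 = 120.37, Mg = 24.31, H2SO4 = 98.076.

357 g

n(Mg) = 88.60 g / 24.31 g/mol = 3.645 mol.
From the equation the Mg:H2SO4 mole ratio is 1:1, so n(H2SO4) = 3.645 × 1/1 = 3.645 mol.
Mass of H2SO4 = 3.645 mol × 98.076 g/mol = 357.4 g.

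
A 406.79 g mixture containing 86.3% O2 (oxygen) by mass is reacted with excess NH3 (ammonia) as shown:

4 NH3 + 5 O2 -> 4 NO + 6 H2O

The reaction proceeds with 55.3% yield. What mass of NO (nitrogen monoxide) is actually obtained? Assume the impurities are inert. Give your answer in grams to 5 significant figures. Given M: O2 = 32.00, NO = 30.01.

Pure O2 available = 406.79 g × 0.863 = 351.060 g.
n(O2) = 351.060 g / 32.00 g/mol = 10.9706 mol.
From the equation the O2:NO mole ratio is 5:4, so n(NO) = 10.9706 × 4/5 = 8.77649 mol.
Mass of NO = 8.77649 mol × 30.01 g/mol = 263.383 g.
Actual mass collected = 263.383 g × 0.553 = 145.651 g.

145.65 g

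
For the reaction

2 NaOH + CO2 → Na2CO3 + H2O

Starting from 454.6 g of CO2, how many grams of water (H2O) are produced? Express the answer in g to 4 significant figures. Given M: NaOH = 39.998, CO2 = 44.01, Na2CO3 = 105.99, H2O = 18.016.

186.1 g

n(CO2) = 454.60 g / 44.01 g/mol = 10.329 mol.
From the equation the CO2:H2O mole ratio is 1:1, so n(H2O) = 10.329 × 1/1 = 10.329 mol.
Mass of H2O = 10.329 mol × 18.016 g/mol = 186.10 g.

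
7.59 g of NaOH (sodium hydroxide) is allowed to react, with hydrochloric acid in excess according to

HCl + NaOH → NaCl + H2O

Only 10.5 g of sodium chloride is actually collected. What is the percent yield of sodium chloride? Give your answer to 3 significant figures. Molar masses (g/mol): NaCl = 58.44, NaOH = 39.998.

n(NaOH) = 7.590 g / 39.998 g/mol = 0.1898 mol.
From the equation the NaOH:NaCl mole ratio is 1:1, so n(NaCl) = 0.1898 × 1/1 = 0.1898 mol.
Mass of NaCl = 0.1898 mol × 58.44 g/mol = 11.09 g.
This is the theoretical yield. Percent yield = 10.5 g / 11.09 g × 100% = 94.68%.

94.7 %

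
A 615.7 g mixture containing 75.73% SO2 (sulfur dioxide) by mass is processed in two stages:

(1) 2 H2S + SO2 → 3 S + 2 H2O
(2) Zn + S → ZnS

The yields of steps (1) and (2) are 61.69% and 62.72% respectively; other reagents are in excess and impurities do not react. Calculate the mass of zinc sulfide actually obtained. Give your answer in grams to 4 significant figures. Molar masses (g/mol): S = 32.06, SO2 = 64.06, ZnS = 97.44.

Pure SO2 = 615.7 × 0.7573 = 466.27 g.
n(SO2) = 466.27 / 64.06 = 7.2786 mol.
Step 1 (SO2:S = 1:3): theoretical n(S) = 21.836 mol; at 61.69% yield, n(S) = 13.471 mol.
Step 2 (S:ZnS = 1:1): theoretical n(ZnS) = 13.471 mol, so theoretical mass = 13.471 × 97.44 = 1312.6 g.
At 62.72% yield, actual mass of ZnS = 1312.6 × 0.6272 = 823.25 g.

823.2 g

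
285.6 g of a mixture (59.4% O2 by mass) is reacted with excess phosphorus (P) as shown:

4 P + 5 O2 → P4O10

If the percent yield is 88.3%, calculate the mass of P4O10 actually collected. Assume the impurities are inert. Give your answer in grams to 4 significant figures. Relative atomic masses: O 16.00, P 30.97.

265.8 g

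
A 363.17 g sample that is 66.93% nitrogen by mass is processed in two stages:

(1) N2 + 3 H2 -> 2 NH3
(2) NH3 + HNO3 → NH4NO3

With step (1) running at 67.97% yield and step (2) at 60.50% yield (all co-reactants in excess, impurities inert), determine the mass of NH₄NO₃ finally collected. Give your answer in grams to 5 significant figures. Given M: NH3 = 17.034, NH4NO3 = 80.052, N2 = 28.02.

571.13 g

Pure N2 = 363.17 × 0.6693 = 243.070 g.
n(N2) = 243.070 / 28.02 = 8.67486 mol.
Step 1 (N2:NH3 = 1:2): theoretical n(NH3) = 17.3497 mol; at 67.97% yield, n(NH3) = 11.7926 mol.
Step 2 (NH3:NH4NO3 = 1:1): theoretical n(NH4NO3) = 11.7926 mol, so theoretical mass = 11.7926 × 80.052 = 944.022 g.
At 60.50% yield, actual mass of NH4NO3 = 944.022 × 0.6050 = 571.133 g.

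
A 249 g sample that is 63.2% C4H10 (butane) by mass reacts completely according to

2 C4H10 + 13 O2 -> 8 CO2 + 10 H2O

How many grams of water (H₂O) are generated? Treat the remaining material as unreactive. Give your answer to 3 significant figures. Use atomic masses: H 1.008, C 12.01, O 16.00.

Mass of pure C4H10 = 249 g × 0.632 = 157.4 g.
M(C4H10) = 4(12.01) + 10(1.008) = 58.12 g/mol.
M(H2O) = 2(1.008) + 16.00 = 18.016 g/mol.
n(C4H10) = 157.4 g / 58.12 g/mol = 2.708 mol.
From the equation the C4H10:H2O mole ratio is 2:10, so n(H2O) = 2.708 × 10/2 = 13.54 mol.
Mass of H2O = 13.54 mol × 18.016 g/mol = 243.9 g.

244 g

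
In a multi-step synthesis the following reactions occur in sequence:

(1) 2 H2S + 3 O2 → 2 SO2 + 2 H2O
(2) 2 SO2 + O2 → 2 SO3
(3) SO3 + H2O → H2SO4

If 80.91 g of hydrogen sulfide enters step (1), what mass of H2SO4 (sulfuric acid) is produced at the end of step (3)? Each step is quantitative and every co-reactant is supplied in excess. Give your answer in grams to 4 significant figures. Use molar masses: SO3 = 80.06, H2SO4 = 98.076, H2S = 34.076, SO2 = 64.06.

232.9 g

n(H2S) = 80.91 / 34.076 = 2.3744 mol.
Reaction (1): H2S→SO2 ratio 2:2 ⇒ n(SO2) = 2.3744 mol.
Reaction (2): SO2→SO3 ratio 2:2 ⇒ n(SO3) = 2.3744 mol.
Reaction (3): SO3→H2SO4 ratio 1:1 ⇒ n(H2SO4) = 2.3744 mol.
Mass of H2SO4 = 2.3744 × 98.076 = 232.87 g.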